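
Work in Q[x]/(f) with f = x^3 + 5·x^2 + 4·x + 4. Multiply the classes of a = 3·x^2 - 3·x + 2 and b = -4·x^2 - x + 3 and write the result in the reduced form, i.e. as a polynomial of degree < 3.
First multiply in Q[x] without reducing: a · b = -12·x^4 + 9·x^3 + 4·x^2 - 11·x + 6. Now divide by f(x) = x^3 + 5·x^2 + 4·x + 4, eliminating the leading term at each step:
  leading term -12·x^4: subtract (-12·x)·f(x) = -12·x^4 - 60·x^3 - 48·x^2 - 48·x, leaving 69·x^3 + 52·x^2 + 37·x + 6
  leading term 69·x^3: subtract (69)·f(x) = 69·x^3 + 345·x^2 + 276·x + 276, leaving -293·x^2 - 239·x - 270
The degree is now < 3, so this is the remainder. Hence a · b ≡ -293·x^2 - 239·x - 270 in Q[x]/(f).

Final answer: a · b ≡ -293·x^2 - 239·x - 270 (mod f(x))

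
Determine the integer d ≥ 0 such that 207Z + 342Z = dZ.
(207, 342) = (9); d = 9

In the PID Z, (a, b) is generated by gcd(a, b). Compute gcd(342, 207) with the extended Euclidean algorithm, tracking rows (r, s, t) with s·342 + t·207 = r:
  row A: (342, 1, 0)   [1·342 + 0·207 = 342]
  row B: (207, 0, 1)   [0·342 + 1·207 = 207]
  342 = 1·207 + 135   → row C = row A − 1·row B = (135, 1, −1)   [check: 1·342 − 1·207 = 135]
  207 = 1·135 + 72   → row D = row B − 1·row C = (72, −1, 2)   [check: −1·342 + 2·207 = 72]
  135 = 1·72 + 63   → row E = row C − 1·row D = (63, 2, −3)   [check: 2·342 − 3·207 = 63]
  72 = 1·63 + 9   → row F = row D − 1·row E = (9, −3, 5)   [check: −3·342 + 5·207 = 9]
  63 = 7·9 + 0   → remainder 0, stop. gcd = 9 (last nonzero row F).
So gcd(207, 342) = 9, with Bézout identity −3·342 + 5·207 = 9. Containment (⊇): the Bézout identity exhibits 9 as an element of (207, 342), giving (9) ⊆ (207, 342). Containment (⊆): since 9 | 207 and 9 | 342 (207 = 9·23, 342 = 9·38), every Z-linear combination of 207 and 342 is divisible by 9, so (207, 342) ⊆ (9). Therefore (207, 342) = (9), d = 9.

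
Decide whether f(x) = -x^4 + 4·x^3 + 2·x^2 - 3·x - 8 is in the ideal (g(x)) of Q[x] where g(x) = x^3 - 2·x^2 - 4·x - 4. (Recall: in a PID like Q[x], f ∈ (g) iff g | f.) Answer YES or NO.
In Q[x] the ideal (g) consists of all multiples of g, so f ∈ (g) iff g | f, i.e. iff the remainder of f on division by g is 0. Divide f by g (g is monic, so eliminate the leading term of the running remainder at each step):
  leading term -x^4: subtract (-x)·g(x) = -x^4 + 2·x^3 + 4·x^2 + 4·x, leaving 2·x^3 - 2·x^2 - 7·x - 8
  leading term 2·x^3: subtract (2)·g(x) = 2·x^3 - 4·x^2 - 8·x - 8, leaving 2·x^2 + x
The remainder r(x) = 2·x^2 + x ≠ 0 (and deg r < deg g), so g ∤ f, i.e. f ∉ (g).

Final answer: NO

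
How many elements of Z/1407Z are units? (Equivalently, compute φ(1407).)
An element a ∈ Z/1407Z is a unit iff gcd(a, 1407) = 1, so the number of units is φ(1407). φ is multiplicative, with φ(p^e) = p^e − p^(e−1). Factorise 1407 = 3 · 7 · 67. Then
  φ(1407) = (3 − 1) · (7 − 1) · (67 − 1) = 2 · 6 · 66 = 792.

Final answer: Z/1407Z has φ(1407) = 792 units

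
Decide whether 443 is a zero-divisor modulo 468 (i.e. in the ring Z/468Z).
gcd(443, 468) = 1, so 443 is a unit in Z/468Z (it has a multiplicative inverse). A unit cannot be a zero-divisor: if 443·b ≡ 0 then multiplying both sides by 443^(−1) gives b ≡ 0. So 443 is not a zero-divisor.

Final answer: NO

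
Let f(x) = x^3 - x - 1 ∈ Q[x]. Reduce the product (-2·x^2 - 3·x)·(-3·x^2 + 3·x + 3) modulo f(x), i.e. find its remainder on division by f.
a · b ≡ 3 - 9·x^2 (mod f(x))

First multiply in Q[x] without reducing: a · b = 6·x^4 + 3·x^3 - 15·x^2 - 9·x. Now divide by f(x) = x^3 - x - 1, eliminating the leading term at each step:
  leading term 6·x^4: subtract (6·x)·f(x) = 6·x^4 - 6·x^2 - 6·x, leaving 3·x^3 - 9·x^2 - 3·x
  leading term 3·x^3: subtract (3)·f(x) = 3·x^3 - 3·x - 3, leaving 3 - 9·x^2
The degree is now < 3, so this is the remainder. Hence a · b ≡ 3 - 9·x^2 in Q[x]/(f).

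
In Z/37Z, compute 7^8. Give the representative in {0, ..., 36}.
Use repeated squaring. Binary(8) = 1000. Walk through the bits of the exponent 8 left-to-right: at each bit after the leading one, square the running value, then multiply by 7 if the bit is 1 (always reducing mod 37):
  bit 1 = 1 (leading): start with 7.
  bit 2 = 0: square 7^2 = 49 ≡ 12 (mod 37).
  bit 3 = 0: square 12^2 = 144 ≡ 33 (mod 37).
  bit 4 = 0: square 33^2 = 1089 ≡ 16 (mod 37).
Final value: 7^8 ≡ 16 (mod 37).

Final answer: 16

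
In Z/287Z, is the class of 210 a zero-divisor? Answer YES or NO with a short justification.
YES

gcd(210, 287) = 7 > 1, so 210 is not a unit in Z/287Z. In Z/nZ every nonzero non-unit is a zero-divisor: explicitly, take b = 287/gcd = 41 ≠ 0 (mod 287); then 210·41 = 8610 = 30·287, i.e. 210·41 ≡ 0 (mod 287). So 210 is a zero-divisor.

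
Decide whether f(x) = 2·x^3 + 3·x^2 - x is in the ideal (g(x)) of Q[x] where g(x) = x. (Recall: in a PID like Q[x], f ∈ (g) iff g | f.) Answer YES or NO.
In Q[x] the ideal (g) consists of all multiples of g, so f ∈ (g) iff g | f, i.e. iff the remainder of f on division by g is 0. Divide f by g (g is monic, so eliminate the leading term of the running remainder at each step):
  leading term 2·x^3: subtract (2·x^2)·g(x) = 2·x^3, leaving 3·x^2 - x
  leading term 3·x^2: subtract (3·x)·g(x) = 3·x^2, leaving -x
  leading term -x: subtract (-1)·g(x) = -x, leaving 0
The remainder is 0, so f(x) = g(x) · h(x) with h(x) = 2·x^2 + 3·x - 1. Hence g | f, i.e. f ∈ (g).

Final answer: YES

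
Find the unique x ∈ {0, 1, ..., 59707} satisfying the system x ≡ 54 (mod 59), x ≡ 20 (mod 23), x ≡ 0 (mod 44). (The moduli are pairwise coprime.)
x ≡ 8668 (mod 59708); the representative in [0, 59708) is 8668

The moduli 59, 23, 44 are pairwise coprime, so by the CRT there is a unique solution mod 59·23·44 = 59708.
Solve by successive substitution. Start with x ≡ 54 (mod 59).
  Combine with x ≡ 20 (mod 23): write x = 54 + 59·t and require 54 + 59·t ≡ 20 (mod 23), i.e. 59·t ≡ 20 − 54 ≡ 12 (mod 23). Since 59^(−1) ≡ 16 (mod 23) (59 ≡ 13 (mod 23)), t ≡ 16·12 ≡ 8 (mod 23). So x ≡ 54 + 59·8 = 526 (mod 1357).
  Combine with x ≡ 0 (mod 44): write x = 526 + 1357·t and require 526 + 1357·t ≡ 0 (mod 44), i.e. 1357·t ≡ 0 − 526 ≡ 2 (mod 44). Since 1357^(−1) ≡ 25 (mod 44) (1357 ≡ 37 (mod 44)), t ≡ 25·2 ≡ 6 (mod 44). So x ≡ 526 + 1357·6 = 8668 (mod 59708).
Unique solution in [0, 59708): x = 8668.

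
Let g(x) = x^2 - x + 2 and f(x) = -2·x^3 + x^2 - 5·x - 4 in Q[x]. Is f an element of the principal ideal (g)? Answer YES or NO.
NO

In Q[x] the ideal (g) consists of all multiples of g, so f ∈ (g) iff g | f, i.e. iff the remainder of f on division by g is 0. Divide f by g (g is monic, so eliminate the leading term of the running remainder at each step):
  leading term -2·x^3: subtract (-2·x)·g(x) = -2·x^3 + 2·x^2 - 4·x, leaving -x^2 - x - 4
  leading term -x^2: subtract (-1)·g(x) = -x^2 + x - 2, leaving -2·x - 2
The remainder r(x) = -2·x - 2 ≠ 0 (and deg r < deg g), so g ∤ f, i.e. f ∉ (g).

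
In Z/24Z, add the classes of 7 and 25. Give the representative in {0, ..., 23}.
8

Reduce the summands first: 25 ≡ 1 (mod 24), so 7 + 25 ≡ 7 + 1 (mod 24). 7 + 1 = 8; 8 = 0·24 + 8, so (7 + 25) mod 24 = 8.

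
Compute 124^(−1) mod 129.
Apply the extended Euclidean algorithm to (129, 124), tracking rows (r, s, t) with s·129 + t·124 = r. Each division r_prev = q·r_cur + r_new produces the new row as (previous row) − q·(current row):
  row A: (129, 1, 0)   [1·129 + 0·124 = 129]
  row B: (124, 0, 1)   [0·129 + 1·124 = 124]
  129 = 1·124 + 5   → row C = row A − 1·row B = (5, 1, −1)   [check: 1·129 − 1·124 = 5]
  124 = 24·5 + 4   → row D = row B − 24·row C = (4, −24, 25)   [check: −24·129 + 25·124 = 4]
  5 = 1·4 + 1   → row E = row C − 1·row D = (1, 25, −26)   [check: 25·129 − 26·124 = 1]
  4 = 4·1 + 0   → remainder 0, stop. gcd = 1 (last nonzero row E).
The gcd is 1, so 124 is invertible mod 129. The last nonzero row gives 25·129 − 26·124 = 1, so t = −26. So 124^(−1) ≡ −26 ≡ 103 (mod 129). Verify: 124 · 103 = 12772 ≡ 1 (mod 129). ✓

Final answer: 124^(−1) ≡ 103 (mod 129)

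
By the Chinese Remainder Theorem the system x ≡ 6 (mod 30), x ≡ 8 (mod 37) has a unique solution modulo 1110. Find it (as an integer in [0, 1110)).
The moduli 30, 37 are pairwise coprime, so by the CRT there is a unique solution mod 30·37 = 1110.
Solve by successive substitution. Start with x ≡ 6 (mod 30).
  Combine with x ≡ 8 (mod 37): write x = 6 + 30·t and require 6 + 30·t ≡ 8 (mod 37), i.e. 30·t ≡ 8 − 6 ≡ 2 (mod 37). Since 30^(−1) ≡ 21 (mod 37), t ≡ 21·2 ≡ 5 (mod 37). So x ≡ 6 + 30·5 = 156 (mod 1110).
Unique solution in [0, 1110): x = 156.

Final answer: x ≡ 156 (mod 1110); the representative in [0, 1110) is 156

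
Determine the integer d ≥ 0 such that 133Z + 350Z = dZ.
(133, 350) = (7); d = 7

In the PID Z, (a, b) is generated by gcd(a, b). Compute gcd(350, 133) with the extended Euclidean algorithm, tracking rows (r, s, t) with s·350 + t·133 = r:
  row A: (350, 1, 0)   [1·350 + 0·133 = 350]
  row B: (133, 0, 1)   [0·350 + 1·133 = 133]
  350 = 2·133 + 84   → row C = row A − 2·row B = (84, 1, −2)   [check: 1·350 − 2·133 = 84]
  133 = 1·84 + 49   → row D = row B − 1·row C = (49, −1, 3)   [check: −1·350 + 3·133 = 49]
  84 = 1·49 + 35   → row E = row C − 1·row D = (35, 2, −5)   [check: 2·350 − 5·133 = 35]
  49 = 1·35 + 14   → row F = row D − 1·row E = (14, −3, 8)   [check: −3·350 + 8·133 = 14]
  35 = 2·14 + 7   → row G = row E − 2·row F = (7, 8, −21)   [check: 8·350 − 21·133 = 7]
  14 = 2·7 + 0   → remainder 0, stop. gcd = 7 (last nonzero row G).
So gcd(133, 350) = 7, with Bézout identity 8·350 − 21·133 = 7. Containment (⊇): the Bézout identity exhibits 7 as an element of (133, 350), giving (7) ⊆ (133, 350). Containment (⊆): since 7 | 133 and 7 | 350 (133 = 7·19, 350 = 7·50), every Z-linear combination of 133 and 350 is divisible by 7, so (133, 350) ⊆ (7). Therefore (133, 350) = (7), d = 7.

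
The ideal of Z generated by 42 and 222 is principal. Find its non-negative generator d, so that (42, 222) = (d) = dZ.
(42, 222) = (6); d = 6

In the PID Z, (a, b) is generated by gcd(a, b). Compute gcd(222, 42) with the extended Euclidean algorithm, tracking rows (r, s, t) with s·222 + t·42 = r:
  row A: (222, 1, 0)   [1·222 + 0·42 = 222]
  row B: (42, 0, 1)   [0·222 + 1·42 = 42]
  222 = 5·42 + 12   → row C = row A − 5·row B = (12, 1, −5)   [check: 1·222 − 5·42 = 12]
  42 = 3·12 + 6   → row D = row B − 3·row C = (6, −3, 16)   [check: −3·222 + 16·42 = 6]
  12 = 2·6 + 0   → remainder 0, stop. gcd = 6 (last nonzero row D).
So gcd(42, 222) = 6, with Bézout identity −3·222 + 16·42 = 6. Containment (⊇): the Bézout identity exhibits 6 as an element of (42, 222), giving (6) ⊆ (42, 222). Containment (⊆): since 6 | 42 and 6 | 222 (42 = 6·7, 222 = 6·37), every Z-linear combination of 42 and 222 is divisible by 6, so (42, 222) ⊆ (6). Therefore (42, 222) = (6), d = 6.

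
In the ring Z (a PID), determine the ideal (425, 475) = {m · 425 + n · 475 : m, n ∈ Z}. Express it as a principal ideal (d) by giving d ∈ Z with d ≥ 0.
(425, 475) = (25); d = 25

In the PID Z, (a, b) is generated by gcd(a, b). Compute gcd(475, 425) with the extended Euclidean algorithm, tracking rows (r, s, t) with s·475 + t·425 = r:
  row A: (475, 1, 0)   [1·475 + 0·425 = 475]
  row B: (425, 0, 1)   [0·475 + 1·425 = 425]
  475 = 1·425 + 50   → row C = row A − 1·row B = (50, 1, −1)   [check: 1·475 − 1·425 = 50]
  425 = 8·50 + 25   → row D = row B − 8·row C = (25, −8, 9)   [check: −8·475 + 9·425 = 25]
  50 = 2·25 + 0   → remainder 0, stop. gcd = 25 (last nonzero row D).
So gcd(425, 475) = 25, with Bézout identity −8·475 + 9·425 = 25. Containment (⊇): the Bézout identity exhibits 25 as an element of (425, 475), giving (25) ⊆ (425, 475). Containment (⊆): since 25 | 425 and 25 | 475 (425 = 25·17, 475 = 25·19), every Z-linear combination of 425 and 475 is divisible by 25, so (425, 475) ⊆ (25). Therefore (425, 475) = (25), d = 25.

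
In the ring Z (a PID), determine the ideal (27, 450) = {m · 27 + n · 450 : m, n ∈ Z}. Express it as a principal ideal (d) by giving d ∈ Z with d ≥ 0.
In the PID Z, (a, b) is generated by gcd(a, b). Compute gcd(450, 27) with the extended Euclidean algorithm, tracking rows (r, s, t) with s·450 + t·27 = r:
  row A: (450, 1, 0)   [1·450 + 0·27 = 450]
  row B: (27, 0, 1)   [0·450 + 1·27 = 27]
  450 = 16·27 + 18   → row C = row A − 16·row B = (18, 1, −16)   [check: 1·450 − 16·27 = 18]
  27 = 1·18 + 9   → row D = row B − 1·row C = (9, −1, 17)   [check: −1·450 + 17·27 = 9]
  18 = 2·9 + 0   → remainder 0, stop. gcd = 9 (last nonzero row D).
So gcd(27, 450) = 9, with Bézout identity −1·450 + 17·27 = 9. Containment (⊇): the Bézout identity exhibits 9 as an element of (27, 450), giving (9) ⊆ (27, 450). Containment (⊆): since 9 | 27 and 9 | 450 (27 = 9·3, 450 = 9·50), every Z-linear combination of 27 and 450 is divisible by 9, so (27, 450) ⊆ (9). Therefore (27, 450) = (9), d = 9.

Final answer: (27, 450) = (9); d = 9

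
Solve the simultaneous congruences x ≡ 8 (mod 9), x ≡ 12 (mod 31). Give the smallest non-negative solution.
The moduli 9, 31 are pairwise coprime, so by the CRT there is a unique solution mod 9·31 = 279.
Solve by successive substitution. Start with x ≡ 8 (mod 9).
  Combine with x ≡ 12 (mod 31): write x = 8 + 9·t and require 8 + 9·t ≡ 12 (mod 31), i.e. 9·t ≡ 12 − 8 ≡ 4 (mod 31). Since 9^(−1) ≡ 7 (mod 31), t ≡ 7·4 ≡ 28 (mod 31). So x ≡ 8 + 9·28 = 260 (mod 279).
Unique solution in [0, 279): x = 260.

Final answer: x ≡ 260 (mod 279); the representative in [0, 279) is 260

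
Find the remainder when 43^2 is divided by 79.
32

Use repeated squaring. Binary(2) = 10. Walk through the bits of the exponent 2 left-to-right: at each bit after the leading one, square the running value, then multiply by 43 if the bit is 1 (always reducing mod 79):
  bit 1 = 1 (leading): start with 43.
  bit 2 = 0: square 43^2 = 1849 ≡ 32 (mod 79).
Final value: 43^2 ≡ 32 (mod 79).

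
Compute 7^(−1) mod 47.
7^(−1) ≡ 27 (mod 47)

Apply the extended Euclidean algorithm to (47, 7), tracking rows (r, s, t) with s·47 + t·7 = r. Each division r_prev = q·r_cur + r_new produces the new row as (previous row) − q·(current row):
  row A: (47, 1, 0)   [1·47 + 0·7 = 47]
  row B: (7, 0, 1)   [0·47 + 1·7 = 7]
  47 = 6·7 + 5   → row C = row A − 6·row B = (5, 1, −6)   [check: 1·47 − 6·7 = 5]
  7 = 1·5 + 2   → row D = row B − 1·row C = (2, −1, 7)   [check: −1·47 + 7·7 = 2]
  5 = 2·2 + 1   → row E = row C − 2·row D = (1, 3, −20)   [check: 3·47 − 20·7 = 1]
  2 = 2·1 + 0   → remainder 0, stop. gcd = 1 (last nonzero row E).
The gcd is 1, so 7 is invertible mod 47. The last nonzero row gives 3·47 − 20·7 = 1, so t = −20. So 7^(−1) ≡ −20 ≡ 27 (mod 47). Verify: 7 · 27 = 189 ≡ 1 (mod 47). ✓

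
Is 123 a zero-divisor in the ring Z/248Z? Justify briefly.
gcd(123, 248) = 1, so 123 is a unit in Z/248Z (it has a multiplicative inverse). A unit cannot be a zero-divisor: if 123·b ≡ 0 then multiplying both sides by 123^(−1) gives b ≡ 0. So 123 is not a zero-divisor.

Final answer: NO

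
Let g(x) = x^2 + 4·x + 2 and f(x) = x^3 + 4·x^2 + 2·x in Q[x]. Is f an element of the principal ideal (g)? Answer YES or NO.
In Q[x] the ideal (g) consists of all multiples of g, so f ∈ (g) iff g | f, i.e. iff the remainder of f on division by g is 0. Divide f by g (g is monic, so eliminate the leading term of the running remainder at each step):
  leading term x^3: subtract (x)·g(x) = x^3 + 4·x^2 + 2·x, leaving 0
The remainder is 0, so f(x) = g(x) · h(x) with h(x) = x. Hence g | f, i.e. f ∈ (g).

Final answer: YES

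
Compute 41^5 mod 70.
41

Use repeated squaring. Binary(5) = 101. Walk through the bits of the exponent 5 left-to-right: at each bit after the leading one, square the running value, then multiply by 41 if the bit is 1 (always reducing mod 70):
  bit 1 = 1 (leading): start with 41.
  bit 2 = 0: square 41^2 = 1681 ≡ 1 (mod 70).
  bit 3 = 1: square 1^2 = 1; bit is 1, so multiply 1·41 = 41 (mod 70).
Final value: 41^5 ≡ 41 (mod 70).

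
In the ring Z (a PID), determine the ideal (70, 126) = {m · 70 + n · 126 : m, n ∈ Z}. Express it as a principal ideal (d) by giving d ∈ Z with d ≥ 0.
In the PID Z, (a, b) is generated by gcd(a, b). Compute gcd(126, 70) with the extended Euclidean algorithm, tracking rows (r, s, t) with s·126 + t·70 = r:
  row A: (126, 1, 0)   [1·126 + 0·70 = 126]
  row B: (70, 0, 1)   [0·126 + 1·70 = 70]
  126 = 1·70 + 56   → row C = row A − 1·row B = (56, 1, −1)   [check: 1·126 − 1·70 = 56]
  70 = 1·56 + 14   → row D = row B − 1·row C = (14, −1, 2)   [check: −1·126 + 2·70 = 14]
  56 = 4·14 + 0   → remainder 0, stop. gcd = 14 (last nonzero row D).
So gcd(70, 126) = 14, with Bézout identity −1·126 + 2·70 = 14. Containment (⊇): the Bézout identity exhibits 14 as an element of (70, 126), giving (14) ⊆ (70, 126). Containment (⊆): since 14 | 70 and 14 | 126 (70 = 14·5, 126 = 14·9), every Z-linear combination of 70 and 126 is divisible by 14, so (70, 126) ⊆ (14). Therefore (70, 126) = (14), d = 14.

Final answer: (70, 126) = (14); d = 14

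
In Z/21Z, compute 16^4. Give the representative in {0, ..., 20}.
Use repeated squaring. Binary(4) = 100. Walk through the bits of the exponent 4 left-to-right: at each bit after the leading one, square the running value, then multiply by 16 if the bit is 1 (always reducing mod 21):
  bit 1 = 1 (leading): start with 16.
  bit 2 = 0: square 16^2 = 256 ≡ 4 (mod 21).
  bit 3 = 0: square 4^2 = 16 (mod 21).
Final value: 16^4 ≡ 16 (mod 21).

Final answer: 16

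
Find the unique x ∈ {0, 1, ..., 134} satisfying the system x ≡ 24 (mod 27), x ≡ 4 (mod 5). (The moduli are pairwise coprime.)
x ≡ 24 (mod 135); the representative in [0, 135) is 24

The moduli 27, 5 are pairwise coprime, so by the CRT there is a unique solution mod 27·5 = 135.
Solve by successive substitution. Start with x ≡ 24 (mod 27).
  Combine with x ≡ 4 (mod 5): write x = 24 + 27·t and require 24 + 27·t ≡ 4 (mod 5), i.e. 27·t ≡ 4 − 24 ≡ 0 (mod 5). Since 27^(−1) ≡ 3 (mod 5) (27 ≡ 2 (mod 5)), t ≡ 3·0 ≡ 0 (mod 5). So x ≡ 24 + 27·0 = 24 (mod 135).
Unique solution in [0, 135): x = 24.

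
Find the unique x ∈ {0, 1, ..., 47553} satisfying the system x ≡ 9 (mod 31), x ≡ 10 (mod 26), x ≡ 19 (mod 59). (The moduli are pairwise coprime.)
x ≡ 28870 (mod 47554); the representative in [0, 47554) is 28870

The moduli 31, 26, 59 are pairwise coprime, so by the CRT there is a unique solution mod 31·26·59 = 47554.
Solve by successive substitution. Start with x ≡ 9 (mod 31).
  Combine with x ≡ 10 (mod 26): write x = 9 + 31·t and require 9 + 31·t ≡ 10 (mod 26), i.e. 31·t ≡ 10 − 9 ≡ 1 (mod 26). Since 31^(−1) ≡ 21 (mod 26) (31 ≡ 5 (mod 26)), t ≡ 21·1 ≡ 21 (mod 26). So x ≡ 9 + 31·21 = 660 (mod 806).
  Combine with x ≡ 19 (mod 59): write x = 660 + 806·t and require 660 + 806·t ≡ 19 (mod 59), i.e. 806·t ≡ 19 − 660 ≡ 8 (mod 59). Since 806^(−1) ≡ 56 (mod 59) (806 ≡ 39 (mod 59)), t ≡ 56·8 ≡ 35 (mod 59). So x ≡ 660 + 806·35 = 28870 (mod 47554).
Unique solution in [0, 47554): x = 28870.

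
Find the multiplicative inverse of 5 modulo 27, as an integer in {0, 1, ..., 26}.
5^(−1) ≡ 11 (mod 27)

Apply the extended Euclidean algorithm to (27, 5), tracking rows (r, s, t) with s·27 + t·5 = r. Each division r_prev = q·r_cur + r_new produces the new row as (previous row) − q·(current row):
  row A: (27, 1, 0)   [1·27 + 0·5 = 27]
  row B: (5, 0, 1)   [0·27 + 1·5 = 5]
  27 = 5·5 + 2   → row C = row A − 5·row B = (2, 1, −5)   [check: 1·27 − 5·5 = 2]
  5 = 2·2 + 1   → row D = row B − 2·row C = (1, −2, 11)   [check: −2·27 + 11·5 = 1]
  2 = 2·1 + 0   → remainder 0, stop. gcd = 1 (last nonzero row D).
The gcd is 1, so 5 is invertible mod 27. The last nonzero row gives −2·27 + 11·5 = 1, so t = 11. So 5^(−1) ≡ 11 (mod 27). Verify: 5 · 11 = 55 ≡ 1 (mod 27). ✓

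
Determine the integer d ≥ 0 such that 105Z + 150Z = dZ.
(105, 150) = (15); d = 15

In the PID Z, (a, b) is generated by gcd(a, b). Compute gcd(150, 105) with the extended Euclidean algorithm, tracking rows (r, s, t) with s·150 + t·105 = r:
  row A: (150, 1, 0)   [1·150 + 0·105 = 150]
  row B: (105, 0, 1)   [0·150 + 1·105 = 105]
  150 = 1·105 + 45   → row C = row A − 1·row B = (45, 1, −1)   [check: 1·150 − 1·105 = 45]
  105 = 2·45 + 15   → row D = row B − 2·row C = (15, −2, 3)   [check: −2·150 + 3·105 = 15]
  45 = 3·15 + 0   → remainder 0, stop. gcd = 15 (last nonzero row D).
So gcd(105, 150) = 15, with Bézout identity −2·150 + 3·105 = 15. Containment (⊇): the Bézout identity exhibits 15 as an element of (105, 150), giving (15) ⊆ (105, 150). Containment (⊆): since 15 | 105 and 15 | 150 (105 = 15·7, 150 = 15·10), every Z-linear combination of 105 and 150 is divisible by 15, so (105, 150) ⊆ (15). Therefore (105, 150) = (15), d = 15.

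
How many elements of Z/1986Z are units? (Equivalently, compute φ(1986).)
Z/1986Z has φ(1986) = 660 units

An element a ∈ Z/1986Z is a unit iff gcd(a, 1986) = 1, so the number of units is φ(1986). φ is multiplicative, with φ(p^e) = p^e − p^(e−1). Factorise 1986 = 2 · 3 · 331. Then
  φ(1986) = (2 − 1) · (3 − 1) · (331 − 1) = 1 · 2 · 330 = 660.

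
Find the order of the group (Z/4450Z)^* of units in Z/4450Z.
|(Z/4450Z)^*| = 1760

(Z/4450Z)^* consists of the classes a with gcd(a, 4450) = 1, so its order is φ(4450). φ is multiplicative, with φ(p^e) = p^e − p^(e−1). Factorise 4450 = 2 · 5^2 · 89. Then
  φ(4450) = (2 − 1) · (5^2 − 5^1) · (89 − 1) = 1 · 20 · 88 = 1760.
Thus |(Z/4450Z)^*| = 1760.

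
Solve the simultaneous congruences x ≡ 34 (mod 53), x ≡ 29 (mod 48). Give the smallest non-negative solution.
x ≡ 2525 (mod 2544); the representative in [0, 2544) is 2525

The moduli 53, 48 are pairwise coprime, so by the CRT there is a unique solution mod 53·48 = 2544.
Solve by successive substitution. Start with x ≡ 34 (mod 53).
  Combine with x ≡ 29 (mod 48): write x = 34 + 53·t and require 34 + 53·t ≡ 29 (mod 48), i.e. 53·t ≡ 29 − 34 ≡ 43 (mod 48). Since 53^(−1) ≡ 29 (mod 48) (53 ≡ 5 (mod 48)), t ≡ 29·43 ≡ 47 (mod 48). So x ≡ 34 + 53·47 = 2525 (mod 2544).
Unique solution in [0, 2544): x = 2525.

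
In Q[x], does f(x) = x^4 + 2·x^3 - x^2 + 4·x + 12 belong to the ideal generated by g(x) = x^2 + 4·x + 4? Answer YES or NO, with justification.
In Q[x] the ideal (g) consists of all multiples of g, so f ∈ (g) iff g | f, i.e. iff the remainder of f on division by g is 0. Divide f by g (g is monic, so eliminate the leading term of the running remainder at each step):
  leading term x^4: subtract (x^2)·g(x) = x^4 + 4·x^3 + 4·x^2, leaving -2·x^3 - 5·x^2 + 4·x + 12
  leading term -2·x^3: subtract (-2·x)·g(x) = -2·x^3 - 8·x^2 - 8·x, leaving 3·x^2 + 12·x + 12
  leading term 3·x^2: subtract (3)·g(x) = 3·x^2 + 12·x + 12, leaving 0
The remainder is 0, so f(x) = g(x) · h(x) with h(x) = x^2 - 2·x + 3. Hence g | f, i.e. f ∈ (g).

Final answer: YES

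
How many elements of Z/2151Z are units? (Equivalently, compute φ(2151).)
Z/2151Z has φ(2151) = 1428 units

An element a ∈ Z/2151Z is a unit iff gcd(a, 2151) = 1, so the number of units is φ(2151). φ is multiplicative, with φ(p^e) = p^e − p^(e−1). Factorise 2151 = 3^2 · 239. Then
  φ(2151) = (3^2 − 3^1) · (239 − 1) = 6 · 238 = 1428.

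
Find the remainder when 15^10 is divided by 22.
Use repeated squaring. Binary(10) = 1010. Walk through the bits of the exponent 10 left-to-right: at each bit after the leading one, square the running value, then multiply by 15 if the bit is 1 (always reducing mod 22):
  bit 1 = 1 (leading): start with 15.
  bit 2 = 0: square 15^2 = 225 ≡ 5 (mod 22).
  bit 3 = 1: square 5^2 = 25 ≡ 3; bit is 1, so multiply 3·15 = 45 ≡ 1 (mod 22).
  bit 4 = 0: square 1^2 = 1 (mod 22).
Final value: 15^10 ≡ 1 (mod 22).

Final answer: 1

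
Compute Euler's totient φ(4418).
φ(4418) = 2162

φ is multiplicative, with φ(p^e) = p^e − p^(e−1). Factorise 4418 = 2 · 47^2. Then
  φ(4418) = (2 − 1) · (47^2 − 47^1) = 1 · 2162 = 2162.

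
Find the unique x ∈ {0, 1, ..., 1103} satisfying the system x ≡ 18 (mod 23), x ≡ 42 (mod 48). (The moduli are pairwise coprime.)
The moduli 23, 48 are pairwise coprime, so by the CRT there is a unique solution mod 23·48 = 1104.
Solve by successive substitution. Start with x ≡ 18 (mod 23).
  Combine with x ≡ 42 (mod 48): write x = 18 + 23·t and require 18 + 23·t ≡ 42 (mod 48), i.e. 23·t ≡ 42 − 18 ≡ 24 (mod 48). Since 23^(−1) ≡ 23 (mod 48), t ≡ 23·24 ≡ 24 (mod 48). So x ≡ 18 + 23·24 = 570 (mod 1104).
Unique solution in [0, 1104): x = 570.

Final answer: x ≡ 570 (mod 1104); the representative in [0, 1104) is 570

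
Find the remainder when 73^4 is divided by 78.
Use repeated squaring. Binary(4) = 100. Walk through the bits of the exponent 4 left-to-right: at each bit after the leading one, square the running value, then multiply by 73 if the bit is 1 (always reducing mod 78):
  bit 1 = 1 (leading): start with 73.
  bit 2 = 0: square 73^2 = 5329 ≡ 25 (mod 78).
  bit 3 = 0: square 25^2 = 625 ≡ 1 (mod 78).
Final value: 73^4 ≡ 1 (mod 78).

Final answer: 1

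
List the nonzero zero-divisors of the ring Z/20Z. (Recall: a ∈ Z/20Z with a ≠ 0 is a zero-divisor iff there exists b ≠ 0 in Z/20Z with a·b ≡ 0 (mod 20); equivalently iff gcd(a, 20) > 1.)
nonzero zero-divisors of Z/20Z = {2, 4, 5, 6, 8, 10, 12, 14, 15, 16, 18}

An element a ∈ Z/20Z (with a ≠ 0) is a zero-divisor iff gcd(a, 20) > 1 (because a is a unit precisely when gcd(a, n) = 1, and in Z/nZ every nonzero, non-unit element is a zero-divisor). Scan a = 1, ..., 19 and keep those with gcd(a, 20) > 1:
  gcd(2, 20) = 2, gcd(4, 20) = 4, gcd(5, 20) = 5, gcd(6, 20) = 2, gcd(8, 20) = 4, gcd(10, 20) = 10, gcd(12, 20) = 4, gcd(14, 20) = 2, gcd(15, 20) = 5, gcd(16, 20) = 4, gcd(18, 20) = 2.
All other a ∈ {1, ..., 19} have gcd(a, 20) = 1 and are units. So the nonzero zero-divisors are exactly the 11 values of a appearing in this scan.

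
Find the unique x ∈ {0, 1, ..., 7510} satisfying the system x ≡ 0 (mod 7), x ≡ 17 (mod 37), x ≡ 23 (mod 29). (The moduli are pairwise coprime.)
x ≡ 1386 (mod 7511); the representative in [0, 7511) is 1386

The moduli 7, 37, 29 are pairwise coprime, so by the CRT there is a unique solution mod 7·37·29 = 7511.
Solve by successive substitution. Start with x ≡ 0 (mod 7).
  Combine with x ≡ 17 (mod 37): write x = 7·t and require 7·t ≡ 17 (mod 37). Since 7^(−1) ≡ 16 (mod 37), t ≡ 16·17 ≡ 13 (mod 37). So x ≡ 7·13 = 91 (mod 259).
  Combine with x ≡ 23 (mod 29): write x = 91 + 259·t and require 91 + 259·t ≡ 23 (mod 29), i.e. 259·t ≡ 23 − 91 ≡ 19 (mod 29). Since 259^(−1) ≡ 14 (mod 29) (259 ≡ 27 (mod 29)), t ≡ 14·19 ≡ 5 (mod 29). So x ≡ 91 + 259·5 = 1386 (mod 7511).
Unique solution in [0, 7511): x = 1386.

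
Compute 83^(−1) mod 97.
83^(−1) ≡ 90 (mod 97)

Apply the extended Euclidean algorithm to (97, 83), tracking rows (r, s, t) with s·97 + t·83 = r. Each division r_prev = q·r_cur + r_new produces the new row as (previous row) − q·(current row):
  row A: (97, 1, 0)   [1·97 + 0·83 = 97]
  row B: (83, 0, 1)   [0·97 + 1·83 = 83]
  97 = 1·83 + 14   → row C = row A − 1·row B = (14, 1, −1)   [check: 1·97 − 1·83 = 14]
  83 = 5·14 + 13   → row D = row B − 5·row C = (13, −5, 6)   [check: −5·97 + 6·83 = 13]
  14 = 1·13 + 1   → row E = row C − 1·row D = (1, 6, −7)   [check: 6·97 − 7·83 = 1]
  13 = 13·1 + 0   → remainder 0, stop. gcd = 1 (last nonzero row E).
The gcd is 1, so 83 is invertible mod 97. The last nonzero row gives 6·97 − 7·83 = 1, so t = −7. So 83^(−1) ≡ −7 ≡ 90 (mod 97). Verify: 83 · 90 = 7470 ≡ 1 (mod 97). ✓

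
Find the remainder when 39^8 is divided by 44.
Use repeated squaring. Binary(8) = 1000. Walk through the bits of the exponent 8 left-to-right: at each bit after the leading one, square the running value, then multiply by 39 if the bit is 1 (always reducing mod 44):
  bit 1 = 1 (leading): start with 39.
  bit 2 = 0: square 39^2 = 1521 ≡ 25 (mod 44).
  bit 3 = 0: square 25^2 = 625 ≡ 9 (mod 44).
  bit 4 = 0: square 9^2 = 81 ≡ 37 (mod 44).
Final value: 39^8 ≡ 37 (mod 44).

Final answer: 37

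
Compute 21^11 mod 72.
45

Use repeated squaring. Binary(11) = 1011. Walk through the bits of the exponent 11 left-to-right: at each bit after the leading one, square the running value, then multiply by 21 if the bit is 1 (always reducing mod 72):
  bit 1 = 1 (leading): start with 21.
  bit 2 = 0: square 21^2 = 441 ≡ 9 (mod 72).
  bit 3 = 1: square 9^2 = 81 ≡ 9; bit is 1, so multiply 9·21 = 189 ≡ 45 (mod 72).
  bit 4 = 1: square 45^2 = 2025 ≡ 9; bit is 1, so multiply 9·21 = 189 ≡ 45 (mod 72).
Final value: 21^11 ≡ 45 (mod 72).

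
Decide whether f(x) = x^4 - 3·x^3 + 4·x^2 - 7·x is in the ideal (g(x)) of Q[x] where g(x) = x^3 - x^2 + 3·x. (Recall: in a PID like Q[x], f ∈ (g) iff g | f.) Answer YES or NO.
In Q[x] the ideal (g) consists of all multiples of g, so f ∈ (g) iff g | f, i.e. iff the remainder of f on division by g is 0. Divide f by g (g is monic, so eliminate the leading term of the running remainder at each step):
  leading term x^4: subtract (x)·g(x) = x^4 - x^3 + 3·x^2, leaving -2·x^3 + x^2 - 7·x
  leading term -2·x^3: subtract (-2)·g(x) = -2·x^3 + 2·x^2 - 6·x, leaving -x^2 - x
The remainder r(x) = -x^2 - x ≠ 0 (and deg r < deg g), so g ∤ f, i.e. f ∉ (g).

Final answer: NO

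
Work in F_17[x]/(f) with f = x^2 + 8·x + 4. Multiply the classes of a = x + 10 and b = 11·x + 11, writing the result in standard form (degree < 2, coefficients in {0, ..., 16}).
Multiply as integer polynomials: a · b = 11·x^2 + 121·x + 110. Reducing coefficients mod 17: a · b ≡ 11·x^2 + 2·x + 8. Now divide by f(x) = x^2 + 8·x + 4 in F_17[x], eliminating the leading term at each step:
  leading term 11·x^2: subtract (11)·f(x) = 11·x^2 + 3·x + 10, leaving 16·x + 15 (coefficients mod 17)
The degree is now < 2, so this is the remainder. Hence a · b ≡ 16·x + 15 in F_17[x]/(f).

Final answer: a · b ≡ 16·x + 15 (mod f(x))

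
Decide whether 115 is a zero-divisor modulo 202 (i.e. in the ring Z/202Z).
NO

gcd(115, 202) = 1, so 115 is a unit in Z/202Z (it has a multiplicative inverse). A unit cannot be a zero-divisor: if 115·b ≡ 0 then multiplying both sides by 115^(−1) gives b ≡ 0. So 115 is not a zero-divisor.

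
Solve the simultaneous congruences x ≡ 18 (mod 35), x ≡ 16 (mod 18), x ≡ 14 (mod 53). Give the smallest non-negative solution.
x ≡ 18988 (mod 33390); the representative in [0, 33390) is 18988

The moduli 35, 18, 53 are pairwise coprime, so by the CRT there is a unique solution mod 35·18·53 = 33390.
Solve by successive substitution. Start with x ≡ 18 (mod 35).
  Combine with x ≡ 16 (mod 18): write x = 18 + 35·t and require 18 + 35·t ≡ 16 (mod 18), i.e. 35·t ≡ 16 − 18 ≡ 16 (mod 18). Since 35^(−1) ≡ 17 (mod 18) (35 ≡ 17 (mod 18)), t ≡ 17·16 ≡ 2 (mod 18). So x ≡ 18 + 35·2 = 88 (mod 630).
  Combine with x ≡ 14 (mod 53): write x = 88 + 630·t and require 88 + 630·t ≡ 14 (mod 53), i.e. 630·t ≡ 14 − 88 ≡ 32 (mod 53). Since 630^(−1) ≡ 44 (mod 53) (630 ≡ 47 (mod 53)), t ≡ 44·32 ≡ 30 (mod 53). So x ≡ 88 + 630·30 = 18988 (mod 33390).
Unique solution in [0, 33390): x = 18988.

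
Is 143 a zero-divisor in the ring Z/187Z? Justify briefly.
gcd(143, 187) = 11 > 1, so 143 is not a unit in Z/187Z. In Z/nZ every nonzero non-unit is a zero-divisor: explicitly, take b = 187/gcd = 17 ≠ 0 (mod 187); then 143·17 = 2431 = 13·187, i.e. 143·17 ≡ 0 (mod 187). So 143 is a zero-divisor.

Final answer: YES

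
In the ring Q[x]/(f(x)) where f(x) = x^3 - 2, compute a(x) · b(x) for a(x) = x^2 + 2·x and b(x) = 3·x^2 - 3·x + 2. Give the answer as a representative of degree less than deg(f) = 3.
First multiply in Q[x] without reducing: a · b = 3·x^4 + 3·x^3 - 4·x^2 + 4·x. Now divide by f(x) = x^3 - 2, eliminating the leading term at each step:
  leading term 3·x^4: subtract (3·x)·f(x) = 3·x^4 - 6·x, leaving 3·x^3 - 4·x^2 + 10·x
  leading term 3·x^3: subtract (3)·f(x) = 3·x^3 - 6, leaving -4·x^2 + 10·x + 6
The degree is now < 3, so this is the remainder. Hence a · b ≡ -4·x^2 + 10·x + 6 in Q[x]/(f).

Final answer: a · b ≡ -4·x^2 + 10·x + 6 (mod f(x))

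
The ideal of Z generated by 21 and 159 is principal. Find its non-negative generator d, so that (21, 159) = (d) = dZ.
In the PID Z, (a, b) is generated by gcd(a, b). Compute gcd(159, 21) with the extended Euclidean algorithm, tracking rows (r, s, t) with s·159 + t·21 = r:
  row A: (159, 1, 0)   [1·159 + 0·21 = 159]
  row B: (21, 0, 1)   [0·159 + 1·21 = 21]
  159 = 7·21 + 12   → row C = row A − 7·row B = (12, 1, −7)   [check: 1·159 − 7·21 = 12]
  21 = 1·12 + 9   → row D = row B − 1·row C = (9, −1, 8)   [check: −1·159 + 8·21 = 9]
  12 = 1·9 + 3   → row E = row C − 1·row D = (3, 2, −15)   [check: 2·159 − 15·21 = 3]
  9 = 3·3 + 0   → remainder 0, stop. gcd = 3 (last nonzero row E).
So gcd(21, 159) = 3, with Bézout identity 2·159 − 15·21 = 3. Containment (⊇): the Bézout identity exhibits 3 as an element of (21, 159), giving (3) ⊆ (21, 159). Containment (⊆): since 3 | 21 and 3 | 159 (21 = 3·7, 159 = 3·53), every Z-linear combination of 21 and 159 is divisible by 3, so (21, 159) ⊆ (3). Therefore (21, 159) = (3), d = 3.

Final answer: (21, 159) = (3); d = 3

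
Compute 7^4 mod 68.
Use repeated squaring. Binary(4) = 100. Walk through the bits of the exponent 4 left-to-right: at each bit after the leading one, square the running value, then multiply by 7 if the bit is 1 (always reducing mod 68):
  bit 1 = 1 (leading): start with 7.
  bit 2 = 0: square 7^2 = 49 (mod 68).
  bit 3 = 0: square 49^2 = 2401 ≡ 21 (mod 68).
Final value: 7^4 ≡ 21 (mod 68).

Final answer: 21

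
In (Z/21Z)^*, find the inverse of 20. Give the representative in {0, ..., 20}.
20^(−1) ≡ 20 (mod 21)

Apply the extended Euclidean algorithm to (21, 20), tracking rows (r, s, t) with s·21 + t·20 = r. Each division r_prev = q·r_cur + r_new produces the new row as (previous row) − q·(current row):
  row A: (21, 1, 0)   [1·21 + 0·20 = 21]
  row B: (20, 0, 1)   [0·21 + 1·20 = 20]
  21 = 1·20 + 1   → row C = row A − 1·row B = (1, 1, −1)   [check: 1·21 − 1·20 = 1]
  20 = 20·1 + 0   → remainder 0, stop. gcd = 1 (last nonzero row C).
The gcd is 1, so 20 is invertible mod 21. The last nonzero row gives 1·21 − 1·20 = 1, so t = −1. So 20^(−1) ≡ −1 ≡ 20 (mod 21). Verify: 20 · 20 = 400 ≡ 1 (mod 21). ✓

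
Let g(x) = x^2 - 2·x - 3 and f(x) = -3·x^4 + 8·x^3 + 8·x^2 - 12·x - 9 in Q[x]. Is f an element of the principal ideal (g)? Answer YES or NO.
In Q[x] the ideal (g) consists of all multiples of g, so f ∈ (g) iff g | f, i.e. iff the remainder of f on division by g is 0. Divide f by g (g is monic, so eliminate the leading term of the running remainder at each step):
  leading term -3·x^4: subtract (-3·x^2)·g(x) = -3·x^4 + 6·x^3 + 9·x^2, leaving 2·x^3 - x^2 - 12·x - 9
  leading term 2·x^3: subtract (2·x)·g(x) = 2·x^3 - 4·x^2 - 6·x, leaving 3·x^2 - 6·x - 9
  leading term 3·x^2: subtract (3)·g(x) = 3·x^2 - 6·x - 9, leaving 0
The remainder is 0, so f(x) = g(x) · h(x) with h(x) = -3·x^2 + 2·x + 3. Hence g | f, i.e. f ∈ (g).

Final answer: YES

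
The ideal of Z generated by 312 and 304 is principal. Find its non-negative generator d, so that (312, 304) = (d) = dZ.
(312, 304) = (8); d = 8

In the PID Z, (a, b) is generated by gcd(a, b). Compute gcd(312, 304) with the extended Euclidean algorithm, tracking rows (r, s, t) with s·312 + t·304 = r:
  row A: (312, 1, 0)   [1·312 + 0·304 = 312]
  row B: (304, 0, 1)   [0·312 + 1·304 = 304]
  312 = 1·304 + 8   → row C = row A − 1·row B = (8, 1, −1)   [check: 1·312 − 1·304 = 8]
  304 = 38·8 + 0   → remainder 0, stop. gcd = 8 (last nonzero row C).
So gcd(312, 304) = 8, with Bézout identity 1·312 − 1·304 = 8. Containment (⊇): the Bézout identity exhibits 8 as an element of (312, 304), giving (8) ⊆ (312, 304). Containment (⊆): since 8 | 312 and 8 | 304 (312 = 8·39, 304 = 8·38), every Z-linear combination of 312 and 304 is divisible by 8, so (312, 304) ⊆ (8). Therefore (312, 304) = (8), d = 8.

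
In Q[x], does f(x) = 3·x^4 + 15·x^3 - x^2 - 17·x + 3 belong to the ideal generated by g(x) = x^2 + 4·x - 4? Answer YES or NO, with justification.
NO

In Q[x] the ideal (g) consists of all multiples of g, so f ∈ (g) iff g | f, i.e. iff the remainder of f on division by g is 0. Divide f by g (g is monic, so eliminate the leading term of the running remainder at each step):
  leading term 3·x^4: subtract (3·x^2)·g(x) = 3·x^4 + 12·x^3 - 12·x^2, leaving 3·x^3 + 11·x^2 - 17·x + 3
  leading term 3·x^3: subtract (3·x)·g(x) = 3·x^3 + 12·x^2 - 12·x, leaving -x^2 - 5·x + 3
  leading term -x^2: subtract (-1)·g(x) = -x^2 - 4·x + 4, leaving -x - 1
The remainder r(x) = -x - 1 ≠ 0 (and deg r < deg g), so g ∤ f, i.e. f ∉ (g).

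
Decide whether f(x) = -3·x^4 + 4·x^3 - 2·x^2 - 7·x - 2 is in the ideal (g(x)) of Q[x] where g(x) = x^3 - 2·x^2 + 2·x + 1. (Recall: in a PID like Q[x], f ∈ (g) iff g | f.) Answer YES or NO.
In Q[x] the ideal (g) consists of all multiples of g, so f ∈ (g) iff g | f, i.e. iff the remainder of f on division by g is 0. Divide f by g (g is monic, so eliminate the leading term of the running remainder at each step):
  leading term -3·x^4: subtract (-3·x)·g(x) = -3·x^4 + 6·x^3 - 6·x^2 - 3·x, leaving -2·x^3 + 4·x^2 - 4·x - 2
  leading term -2·x^3: subtract (-2)·g(x) = -2·x^3 + 4·x^2 - 4·x - 2, leaving 0
The remainder is 0, so f(x) = g(x) · h(x) with h(x) = -3·x - 2. Hence g | f, i.e. f ∈ (g).

Final answer: YES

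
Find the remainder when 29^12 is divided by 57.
Use repeated squaring. Binary(12) = 1100. Walk through the bits of the exponent 12 left-to-right: at each bit after the leading one, square the running value, then multiply by 29 if the bit is 1 (always reducing mod 57):
  bit 1 = 1 (leading): start with 29.
  bit 2 = 1: square 29^2 = 841 ≡ 43; bit is 1, so multiply 43·29 = 1247 ≡ 50 (mod 57).
  bit 3 = 0: square 50^2 = 2500 ≡ 49 (mod 57).
  bit 4 = 0: square 49^2 = 2401 ≡ 7 (mod 57).
Final value: 29^12 ≡ 7 (mod 57).

Final answer: 7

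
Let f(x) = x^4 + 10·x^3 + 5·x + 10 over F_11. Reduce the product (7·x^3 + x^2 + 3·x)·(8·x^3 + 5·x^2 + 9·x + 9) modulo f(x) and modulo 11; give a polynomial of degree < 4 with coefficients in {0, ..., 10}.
a · b ≡ 9·x^3 + 4·x^2 + 7·x + 4 (mod f(x))

Multiply as integer polynomials: a · b = 56·x^6 + 43·x^5 + 92·x^4 + 87·x^3 + 36·x^2 + 27·x. Reducing coefficients mod 11: a · b ≡ x^6 + 10·x^5 + 4·x^4 + 10·x^3 + 3·x^2 + 5·x. Now divide by f(x) = x^4 + 10·x^3 + 5·x + 10 in F_11[x], eliminating the leading term at each step:
  leading term x^6: subtract (x^2)·f(x) = x^6 + 10·x^5 + 5·x^3 + 10·x^2, leaving 4·x^4 + 5·x^3 + 4·x^2 + 5·x (coefficients mod 11)
  leading term 4·x^4: subtract (4)·f(x) = 4·x^4 + 7·x^3 + 9·x + 7, leaving 9·x^3 + 4·x^2 + 7·x + 4 (coefficients mod 11)
The degree is now < 4, so this is the remainder. Hence a · b ≡ 9·x^3 + 4·x^2 + 7·x + 4 in F_11[x]/(f).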